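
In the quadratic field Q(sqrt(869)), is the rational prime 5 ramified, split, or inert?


K = Q(sqrt(869)). Since d mod 4 = 1, disc(K) = 869.
Check p | disc: 869 mod 5 = 4.
p does not divide disc. Compute Legendre symbol (d/p):
4^((5-1)/2) mod 5 = 1
(d/p) = 1, so p splits: (p) = P*P' with e=1, f=1, g=2.
Therefore p is split.

split


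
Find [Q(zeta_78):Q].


The degree equals Euler's totient phi(78).
78 = 2 * 3 * 13
phi(78) = 24

24


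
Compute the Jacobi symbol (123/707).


Compute (123/707) via quadratic reciprocity:
  reciprocity: (123/707) -> -(707/123)
  reduce: (92/123)
  pull out 2: (2/123) = -1  (since 123 mod 8 = 3)
  pull out 2: (2/123) = -1  (since 123 mod 8 = 3)
  reciprocity: (23/123) -> -(123/23)
  reduce: (8/23)
  pull out 2: (2/23) = +1  (since 23 mod 8 = 7)
  pull out 2: (2/23) = +1  (since 23 mod 8 = 7)
  pull out 2: (2/23) = +1  (since 23 mod 8 = 7)
  (1/23) = 1
Product of signs = 1

1


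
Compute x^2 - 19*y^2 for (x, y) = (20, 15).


x^2 - d*y^2
= 20^2 - 19*15^2
= 400 - 4275
= -3875

-3875


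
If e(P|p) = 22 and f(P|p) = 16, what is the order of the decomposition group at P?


|D_P| = e * f
= 22 * 16
= 352

352


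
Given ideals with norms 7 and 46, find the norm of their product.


N(IJ) = N(I) * N(J)
= 7 * 46
= 322

322


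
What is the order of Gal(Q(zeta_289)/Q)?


|Gal(Q(zeta_289)/Q)| = phi(289)
= 272

272


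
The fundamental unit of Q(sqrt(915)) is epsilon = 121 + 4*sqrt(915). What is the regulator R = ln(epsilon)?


epsilon = 121 + 4*sqrt(915)
= 241.9959
R = ln(241.9959)
= 5.4889

5.4889


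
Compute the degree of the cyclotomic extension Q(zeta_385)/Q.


The degree equals Euler's totient phi(385).
385 = 5 * 7 * 11
phi(385) = 240

240


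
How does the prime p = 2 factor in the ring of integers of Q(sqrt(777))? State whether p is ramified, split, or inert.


K = Q(sqrt(777)). Since d mod 4 = 1, disc(K) = 777.
Check p | disc: 777 mod 2 = 1.
p=2 does not divide disc (d is 1 mod 4). 2 splits iff d = 1 mod 8.
d mod 8 = 1, so (d/2) = 1.
(d/p) = 1, so p splits: (p) = P*P' with e=1, f=1, g=2.
Therefore p is split.

split


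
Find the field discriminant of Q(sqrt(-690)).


For K = Q(sqrt(d)) with d squarefree: disc(K) = d if d = 1 mod 4, and disc(K) = 4d if d = 2 or 3 mod 4.
Here d = -690, and d mod 4 = 2.
d = 2 mod 4, not 1 (O_K = Z[sqrt(d)]), so disc(K) = 4d = 4 * (-690) = -2760

-2760


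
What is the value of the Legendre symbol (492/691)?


p = 691 is prime, so compute (492/691) with the reciprocity algorithm (Jacobi-symbol steps: pull out 2s via (2/n), flip via reciprocity, reduce):
  pull out 2: (2/691) = -1  (since 691 mod 8 = 3)
  pull out 2: (2/691) = -1  (since 691 mod 8 = 3)
  reciprocity: (123/691) -> -(691/123)
  reduce: (76/123)
  pull out 2: (2/123) = -1  (since 123 mod 8 = 3)
  pull out 2: (2/123) = -1  (since 123 mod 8 = 3)
  reciprocity: (19/123) -> -(123/19)
  reduce: (9/19)
  reciprocity: (9/19) -> +(19/9)
  reduce: (1/9)
  (1/9) = 1
Product of signs = 1
(492/691) = 1

1


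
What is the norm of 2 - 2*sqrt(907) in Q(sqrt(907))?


N(a + b*sqrt(d)) = a^2 - d*b^2
= (2)^2 - (907)*(-2)^2
= 4 - 3628
= -3624

-3624


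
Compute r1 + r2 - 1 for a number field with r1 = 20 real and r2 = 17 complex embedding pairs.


By Dirichlet's unit theorem:
rank = r1 + r2 - 1
= 20 + 17 - 1
= 36

36


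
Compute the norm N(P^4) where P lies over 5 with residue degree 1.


N(P^a) = p^(a*f)
= 5^(4*1)
= 5^4
= 625

625


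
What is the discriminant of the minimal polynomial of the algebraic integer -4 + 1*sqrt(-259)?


The element -4 + 1*sqrt(-259) has minimal polynomial:
x^2 + 8*x + 275
Discriminant = (8)^2 - 4*(275)
= 64 - 1100
= -1036

-1036


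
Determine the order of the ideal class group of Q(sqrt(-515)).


K = Q(sqrt(-515)). d mod 4 = 1, so D = disc(K) = d = -515
h(K) equals the number of primitive reduced positive-definite forms (a, b, c) = a*x^2 + b*x*y + c*y^2 with b^2 - 4ac = D,
where reduced means |b| <= a <= c, with b >= 0 whenever |b| = a or a = c, and primitive means gcd(a, b, c) = 1.
Reduced forces 3a^2 <= |D| = 515, so 1 <= a <= 13; b must have the parity of D, and c = (b^2 - D)/(4a) must be an integer >= a.
Enumerate a = 1..13, b in [-a, a]:
  a=1: (1, 1, 129)  [1]
  a=2: none
  a=3: (3, -1, 43), (3, 1, 43)  [2]
  a=4: none
  a=5: (5, 5, 27)  [1]
  a=6..8: none
  a=9: (9, -5, 15), (9, 5, 15)  [2]
  a=10..13: none
Total reduced forms: 1 + 2 + 1 + 2 = 6
h = 6

6


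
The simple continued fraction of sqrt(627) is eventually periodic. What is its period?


Run the CF algorithm for sqrt(627).
a_0 = floor(sqrt(627)) = 25; set m_0=0, q_0=1.
Recurrence: m' = q*a - m,  q' = (d - m'^2)/q,  a' = floor((a_0 + m')/q').
  step 1: m=25, q=2, a=25
  step 2: m=25, q=1, a=50
a_2 = 2*a_0 = 50, so the period closes here.
sqrt(627) = [25; 25, 50]
Period length = 2

2


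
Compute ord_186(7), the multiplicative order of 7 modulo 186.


We want ord_186(7), the smallest k >= 1 with 7^k = 1 mod 186.
n = 186 = 2 * 3 * 31, phi(186) = 60; the order divides phi(n).
Divisors of 60: 1, 2, 3, 4, 5, 6, 10, 12, 15, 20, 30, 60
Repeated squaring mod 186: 7^1 = 7, 7^2 = 49, 7^4 = 169, 7^8 = 103, 7^16 = 7, 7^32 = 49
Test divisors in increasing order:
  k=1: 7^1 = 7 mod 186
  k=2: 7^2 = 49 mod 186
  k=3: 7^3 = 49 * 7 = 157 mod 186
  k=4: 7^4 = 169 mod 186
  k=5: 7^5 = 169 * 7 = 67 mod 186
  k=6: 7^6 = 169 * 49 = 97 mod 186
  k=10: 7^10 = 103 * 49 = 25 mod 186
  k=12: 7^12 = 103 * 169 = 109 mod 186
  k=15: 7^15 = 103 * 169 * 49 * 7 = 1 mod 186  <- first divisor giving 1
Order = 15

15


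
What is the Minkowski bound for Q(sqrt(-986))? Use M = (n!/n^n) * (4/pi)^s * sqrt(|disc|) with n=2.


d = -986, d mod 4 = 2, so disc(K) = 4d = -3944; |disc(K)| = 3944
Imaginary quadratic field, so n = 2, s = r2 = 1, r1 = 0
M = (n!/n^n) * (4/pi)^s * sqrt(|disc(K)|) = (2!/2^2) * (4/pi)^1 * sqrt(3944)
= 0.5 * 1.273240 * 62.801274
= 39.9805

39.9805


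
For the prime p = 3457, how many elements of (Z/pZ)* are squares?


For prime p, the number of non-zero quadratic residues is (p-1)/2.
= (3457-1)/2
= 1728

1728


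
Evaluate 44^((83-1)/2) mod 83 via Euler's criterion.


p = 83 is prime and the exponent is (p-1)/2 = 41, so by Euler's criterion 44^41 = (44/83) = +1 or -1 mod 83.
Compute by square-and-multiply:
  41 = 32 + 8 + 1 (binary 101001)
  Repeated squaring mod 83: 44^1 = 44, 44^2 = 27, 44^4 = 65, 44^8 = 75, 44^16 = 64, 44^32 = 29
  44^41 = 44^32 * 44^8 * 44^1 = 29 * 75 * 44 mod 83
    29 * 75 = 2175 = 17 mod 83
    17 * 44 = 748 = 1 mod 83
  44^41 = 1 mod 83
Result 1: 44 is a quadratic residue mod 83.
44^41 mod 83 = 1

1


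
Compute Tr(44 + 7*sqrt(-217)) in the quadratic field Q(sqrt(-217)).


Tr(a + b*sqrt(d)) = (a + b*sqrt(d)) + (a - b*sqrt(d)) = 2a
= 2 * (44)
= 88

88


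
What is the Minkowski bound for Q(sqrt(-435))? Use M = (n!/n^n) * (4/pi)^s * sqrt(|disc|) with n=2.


d = -435, d mod 4 = 1, so disc(K) = d = -435; |disc(K)| = 435
Imaginary quadratic field, so n = 2, s = r2 = 1, r1 = 0
M = (n!/n^n) * (4/pi)^s * sqrt(|disc(K)|) = (2!/2^2) * (4/pi)^1 * sqrt(435)
= 0.5 * 1.273240 * 20.856654
= 13.2778

13.2778


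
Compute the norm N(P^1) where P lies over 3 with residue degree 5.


N(P^a) = p^(a*f)
= 3^(1*5)
= 3^5
= 243

243


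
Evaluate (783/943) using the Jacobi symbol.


Compute (783/943) via quadratic reciprocity:
  reciprocity: (783/943) -> -(943/783)
  reduce: (160/783)
  pull out 2: (2/783) = +1  (since 783 mod 8 = 7)
  pull out 2: (2/783) = +1  (since 783 mod 8 = 7)
  pull out 2: (2/783) = +1  (since 783 mod 8 = 7)
  pull out 2: (2/783) = +1  (since 783 mod 8 = 7)
  pull out 2: (2/783) = +1  (since 783 mod 8 = 7)
  reciprocity: (5/783) -> +(783/5)
  reduce: (3/5)
  reciprocity: (3/5) -> +(5/3)
  reduce: (2/3)
  pull out 2: (2/3) = -1  (since 3 mod 8 = 3)
  (1/3) = 1
Product of signs = 1

1


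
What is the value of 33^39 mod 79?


p = 79 is prime and the exponent is (p-1)/2 = 39, so by Euler's criterion 33^39 = (33/79) = +1 or -1 mod 79.
Compute by square-and-multiply:
  39 = 32 + 4 + 2 + 1 (binary 100111)
  Repeated squaring mod 79: 33^1 = 33, 33^2 = 62, 33^4 = 52, 33^8 = 18, 33^16 = 8, 33^32 = 64
  33^39 = 33^32 * 33^4 * 33^2 * 33^1 = 64 * 52 * 62 * 33 mod 79
    64 * 52 = 3328 = 10 mod 79
    10 * 62 = 620 = 67 mod 79
    67 * 33 = 2211 = 78 mod 79
  33^39 = 78 mod 79
Result 78 = p - 1 = -1 mod 79: 33 is a quadratic non-residue mod 79. As a residue in [0, p-1] the value is 78.
33^39 mod 79 = 78

78


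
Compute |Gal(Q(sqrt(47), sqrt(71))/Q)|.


The 2 square roots of distinct primes are multiplicatively independent over Q,
so [K:Q] = 2^2 and Gal(K/Q) is isomorphic to (Z/2Z)^2.
|Gal| = 2^2 = 4

4


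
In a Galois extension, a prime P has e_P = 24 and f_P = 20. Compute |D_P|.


|D_P| = e * f
= 24 * 20
= 480

480


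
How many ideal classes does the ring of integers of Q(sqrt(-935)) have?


K = Q(sqrt(-935)). d mod 4 = 1, so D = disc(K) = d = -935
h(K) equals the number of primitive reduced positive-definite forms (a, b, c) = a*x^2 + b*x*y + c*y^2 with b^2 - 4ac = D,
where reduced means |b| <= a <= c, with b >= 0 whenever |b| = a or a = c, and primitive means gcd(a, b, c) = 1.
Reduced forces 3a^2 <= |D| = 935, so 1 <= a <= 17; b must have the parity of D, and c = (b^2 - D)/(4a) must be an integer >= a.
Enumerate a = 1..17, b in [-a, a]:
  a=1: (1, 1, 234)  [1]
  a=2: (2, -1, 117), (2, 1, 117)  [2]
  a=3: (3, -1, 78), (3, 1, 78)  [2]
  a=4: (4, -3, 59), (4, 3, 59)  [2]
  a=5: (5, 5, 48)  [1]
  a=6: (6, -5, 40), (6, -1, 39), (6, 1, 39), (6, 5, 40)  [4]
  a=7: none
  a=8: (8, -5, 30), (8, 5, 30)  [2]
  a=9: (9, -1, 26), (9, 1, 26)  [2]
  a=10: (10, -5, 24), (10, 5, 24)  [2]
  a=11: (11, 11, 24)  [1]
  a=12: (12, -11, 22), (12, -5, 20), (12, 5, 20), (12, 11, 22)  [4]
  a=13: (13, -1, 18), (13, 1, 18)  [2]
  a=14: none
  a=15: (15, -5, 16), (15, 5, 16)  [2]
  a=16: none
  a=17: (17, 17, 18)  [1]
Total reduced forms: 1 + 2 + 2 + 2 + 1 + 4 + 2 + 2 + 2 + 1 + 4 + 2 + 2 + 1 = 28
h = 28

28


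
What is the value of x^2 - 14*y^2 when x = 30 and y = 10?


x^2 - d*y^2
= 30^2 - 14*10^2
= 900 - 1400
= -500

-500


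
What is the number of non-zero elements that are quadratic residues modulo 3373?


For prime p, the number of non-zero quadratic residues is (p-1)/2.
= (3373-1)/2
= 1686

1686


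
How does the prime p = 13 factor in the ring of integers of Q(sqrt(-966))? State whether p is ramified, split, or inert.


K = Q(sqrt(-966)). Since d mod 4 = 2, disc(K) = -3864.
Check p | disc: -3864 mod 13 = 10.
p does not divide disc. Compute Legendre symbol (d/p):
9^((13-1)/2) mod 13 = 1
(d/p) = 1, so p splits: (p) = P*P' with e=1, f=1, g=2.
Therefore p is split.

split


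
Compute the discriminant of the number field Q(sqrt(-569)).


For K = Q(sqrt(d)) with d squarefree: disc(K) = d if d = 1 mod 4, and disc(K) = 4d if d = 2 or 3 mod 4.
Here d = -569, and d mod 4 = 3.
d = 3 mod 4, not 1 (O_K = Z[sqrt(d)]), so disc(K) = 4d = 4 * (-569) = -2276

-2276


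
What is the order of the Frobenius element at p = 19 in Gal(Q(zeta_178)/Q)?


The Frobenius at p in Gal(Q(zeta_n)/Q) = (Z/nZ)* is the class of p, so its order is ord_178(19), the smallest k >= 1 with 19^k = 1 mod 178.
n = 178 = 2 * 89, phi(178) = 88; the order divides phi(n).
Divisors of 88: 1, 2, 4, 8, 11, 22, 44, 88
Repeated squaring mod 178: 19^1 = 19, 19^2 = 5, 19^4 = 25, 19^8 = 91, 19^16 = 93, 19^32 = 105, 19^64 = 167
Test divisors in increasing order:
  k=1: 19^1 = 19 mod 178
  k=2: 19^2 = 5 mod 178
  k=4: 19^4 = 25 mod 178
  k=8: 19^8 = 91 mod 178
  k=11: 19^11 = 91 * 5 * 19 = 101 mod 178
  k=22: 19^22 = 93 * 25 * 5 = 55 mod 178
  k=44: 19^44 = 105 * 91 * 25 = 177 mod 178
  k=88: 19^88 = 167 * 93 * 91 = 1 mod 178  <- first divisor giving 1
Order = 88

88


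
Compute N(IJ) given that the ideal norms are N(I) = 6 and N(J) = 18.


N(IJ) = N(I) * N(J)
= 6 * 18
= 108

108


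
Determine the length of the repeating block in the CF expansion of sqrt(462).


Run the CF algorithm for sqrt(462).
a_0 = floor(sqrt(462)) = 21; set m_0=0, q_0=1.
Recurrence: m' = q*a - m,  q' = (d - m'^2)/q,  a' = floor((a_0 + m')/q').
  step 1: m=21, q=21, a=2
  step 2: m=21, q=1, a=42
a_2 = 2*a_0 = 42, so the period closes here.
sqrt(462) = [21; 2, 42]
Period length = 2

2


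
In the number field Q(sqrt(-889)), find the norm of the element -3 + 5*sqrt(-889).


N(a + b*sqrt(d)) = a^2 - d*b^2
= (-3)^2 - (-889)*(5)^2
= 9 + 22225
= 22234

22234


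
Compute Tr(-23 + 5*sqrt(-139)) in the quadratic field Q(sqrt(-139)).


Tr(a + b*sqrt(d)) = (a + b*sqrt(d)) + (a - b*sqrt(d)) = 2a
= 2 * (-23)
= -46

-46


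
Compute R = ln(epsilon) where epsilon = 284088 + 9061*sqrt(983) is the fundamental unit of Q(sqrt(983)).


epsilon = 284088 + 9061*sqrt(983)
= 568176.0000
R = ln(568176.0000)
= 13.2502

13.2502


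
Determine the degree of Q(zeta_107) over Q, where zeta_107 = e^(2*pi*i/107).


The degree equals Euler's totient phi(107).
107 = 107
phi(107) = 106

106


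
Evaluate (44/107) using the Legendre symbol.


p = 107 is prime, so compute (44/107) with the reciprocity algorithm (Jacobi-symbol steps: pull out 2s via (2/n), flip via reciprocity, reduce):
  pull out 2: (2/107) = -1  (since 107 mod 8 = 3)
  pull out 2: (2/107) = -1  (since 107 mod 8 = 3)
  reciprocity: (11/107) -> -(107/11)
  reduce: (8/11)
  pull out 2: (2/11) = -1  (since 11 mod 8 = 3)
  pull out 2: (2/11) = -1  (since 11 mod 8 = 3)
  pull out 2: (2/11) = -1  (since 11 mod 8 = 3)
  (1/11) = 1
Product of signs = 1
(44/107) = 1

1


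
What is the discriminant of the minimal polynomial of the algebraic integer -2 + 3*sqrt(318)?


The element -2 + 3*sqrt(318) has minimal polynomial:
x^2 + 4*x - 2858
Discriminant = (4)^2 - 4*(-2858)
= 16 + 11432
= 11448

11448


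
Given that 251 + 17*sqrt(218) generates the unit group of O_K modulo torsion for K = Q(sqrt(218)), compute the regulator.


epsilon = 251 + 17*sqrt(218)
= 502.0020
R = ln(502.0020)
= 6.2186

6.2186


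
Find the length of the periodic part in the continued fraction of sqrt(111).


Run the CF algorithm for sqrt(111).
a_0 = floor(sqrt(111)) = 10; set m_0=0, q_0=1.
Recurrence: m' = q*a - m,  q' = (d - m'^2)/q,  a' = floor((a_0 + m')/q').
  step 1: m=10, q=11, a=1
  step 2: m=1, q=10, a=1
  step 3: m=9, q=3, a=6
  step 4: m=9, q=10, a=1
  step 5: m=1, q=11, a=1
  step 6: m=10, q=1, a=20
a_6 = 2*a_0 = 20, so the period closes here.
sqrt(111) = [10; 1, 1, 6, 1, 1, 20]
Period length = 6

6


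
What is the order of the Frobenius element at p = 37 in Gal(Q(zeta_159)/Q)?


The Frobenius at p in Gal(Q(zeta_n)/Q) = (Z/nZ)* is the class of p, so its order is ord_159(37), the smallest k >= 1 with 37^k = 1 mod 159.
n = 159 = 3 * 53, phi(159) = 104; the order divides phi(n).
Divisors of 104: 1, 2, 4, 8, 13, 26, 52, 104
Repeated squaring mod 159: 37^1 = 37, 37^2 = 97, 37^4 = 28, 37^8 = 148, 37^16 = 121, 37^32 = 13, 37^64 = 10
Test divisors in increasing order:
  k=1: 37^1 = 37 mod 159
  k=2: 37^2 = 97 mod 159
  k=4: 37^4 = 28 mod 159
  k=8: 37^8 = 148 mod 159
  k=13: 37^13 = 148 * 28 * 37 = 52 mod 159
  k=26: 37^26 = 121 * 148 * 97 = 1 mod 159  <- first divisor giving 1
Order = 26

26


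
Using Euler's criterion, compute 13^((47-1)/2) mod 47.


p = 47 is prime and the exponent is (p-1)/2 = 23, so by Euler's criterion 13^23 = (13/47) = +1 or -1 mod 47.
Compute by square-and-multiply:
  23 = 16 + 4 + 2 + 1 (binary 10111)
  Repeated squaring mod 47: 13^1 = 13, 13^2 = 28, 13^4 = 32, 13^8 = 37, 13^16 = 6
  13^23 = 13^16 * 13^4 * 13^2 * 13^1 = 6 * 32 * 28 * 13 mod 47
    6 * 32 = 192 = 4 mod 47
    4 * 28 = 112 = 18 mod 47
    18 * 13 = 234 = 46 mod 47
  13^23 = 46 mod 47
Result 46 = p - 1 = -1 mod 47: 13 is a quadratic non-residue mod 47. As a residue in [0, p-1] the value is 46.
13^23 mod 47 = 46

46


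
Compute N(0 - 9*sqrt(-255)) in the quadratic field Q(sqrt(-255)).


N(a + b*sqrt(d)) = a^2 - d*b^2
= (0)^2 - (-255)*(-9)^2
= 0 + 20655
= 20655

20655


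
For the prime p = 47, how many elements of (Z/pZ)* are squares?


For prime p, the number of non-zero quadratic residues is (p-1)/2.
= (47-1)/2
= 23

23


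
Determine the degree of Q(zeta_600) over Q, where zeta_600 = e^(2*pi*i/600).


The degree equals Euler's totient phi(600).
600 = 2^3 * 3 * 5^2
phi(600) = 160

160


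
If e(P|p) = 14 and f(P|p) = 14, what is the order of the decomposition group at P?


|D_P| = e * f
= 14 * 14
= 196

196


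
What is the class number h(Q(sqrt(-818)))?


K = Q(sqrt(-818)). d mod 4 = 2, so D = disc(K) = 4d = -3272
h(K) equals the number of primitive reduced positive-definite forms (a, b, c) = a*x^2 + b*x*y + c*y^2 with b^2 - 4ac = D,
where reduced means |b| <= a <= c, with b >= 0 whenever |b| = a or a = c, and primitive means gcd(a, b, c) = 1.
Reduced forces 3a^2 <= |D| = 3272, so 1 <= a <= 33; b must have the parity of D, and c = (b^2 - D)/(4a) must be an integer >= a.
Enumerate a = 1..33, b in [-a, a]:
  a=1: (1, 0, 818)  [1]
  a=2: (2, 0, 409)  [1]
  a=3: (3, -2, 273), (3, 2, 273)  [2]
  a=4..5: none
  a=6: (6, -4, 137), (6, 4, 137)  [2]
  a=7: (7, -2, 117), (7, 2, 117)  [2]
  a=8: none
  a=9: (9, -2, 91), (9, 2, 91)  [2]
  a=10..12: none
  a=13: (13, -2, 63), (13, 2, 63)  [2]
  a=14: (14, -12, 61), (14, 12, 61)  [2]
  a=15..16: none
  a=17: (17, -14, 51), (17, 14, 51)  [2]
  a=18: (18, -16, 49), (18, 16, 49)  [2]
  a=19..20: none
  a=21: (21, -16, 42), (21, -2, 39), (21, 2, 39), (21, 16, 42)  [4]
  a=22..25: none
  a=26: (26, -24, 37), (26, 24, 37)  [2]
  a=27: (27, -20, 34), (27, 20, 34)  [2]
  a=28: none
  a=29: (29, -18, 31), (29, 18, 31)  [2]
  a=30..33: none
Total reduced forms: 1 + 1 + 2 + 2 + 2 + 2 + 2 + 2 + 2 + 2 + 4 + 2 + 2 + 2 = 28
h = 28

28


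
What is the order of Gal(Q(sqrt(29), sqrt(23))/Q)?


The 2 square roots of distinct primes are multiplicatively independent over Q,
so [K:Q] = 2^2 and Gal(K/Q) is isomorphic to (Z/2Z)^2.
|Gal| = 2^2 = 4

4


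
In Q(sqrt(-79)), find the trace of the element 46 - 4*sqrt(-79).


Tr(a + b*sqrt(d)) = (a + b*sqrt(d)) + (a - b*sqrt(d)) = 2a
= 2 * (46)
= 92

92


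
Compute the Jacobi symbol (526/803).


Compute (526/803) via quadratic reciprocity:
  pull out 2: (2/803) = -1  (since 803 mod 8 = 3)
  reciprocity: (263/803) -> -(803/263)
  reduce: (14/263)
  pull out 2: (2/263) = +1  (since 263 mod 8 = 7)
  reciprocity: (7/263) -> -(263/7)
  reduce: (4/7)
  pull out 2: (2/7) = +1  (since 7 mod 8 = 7)
  pull out 2: (2/7) = +1  (since 7 mod 8 = 7)
  (1/7) = 1
Product of signs = -1

-1


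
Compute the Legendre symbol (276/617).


p = 617 is prime, so compute (276/617) with the reciprocity algorithm (Jacobi-symbol steps: pull out 2s via (2/n), flip via reciprocity, reduce):
  pull out 2: (2/617) = +1  (since 617 mod 8 = 1)
  pull out 2: (2/617) = +1  (since 617 mod 8 = 1)
  reciprocity: (69/617) -> +(617/69)
  reduce: (65/69)
  reciprocity: (65/69) -> +(69/65)
  reduce: (4/65)
  pull out 2: (2/65) = +1  (since 65 mod 8 = 1)
  pull out 2: (2/65) = +1  (since 65 mod 8 = 1)
  (1/65) = 1
Product of signs = 1
(276/617) = 1

1


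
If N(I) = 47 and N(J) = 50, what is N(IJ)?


N(IJ) = N(I) * N(J)
= 47 * 50
= 2350

2350


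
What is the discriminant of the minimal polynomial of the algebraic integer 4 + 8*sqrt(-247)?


The element 4 + 8*sqrt(-247) has minimal polynomial:
x^2 - 8*x + 15824
Discriminant = (-8)^2 - 4*(15824)
= 64 - 63296
= -63232

-63232


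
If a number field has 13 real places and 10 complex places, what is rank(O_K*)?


By Dirichlet's unit theorem:
rank = r1 + r2 - 1
= 13 + 10 - 1
= 22

22


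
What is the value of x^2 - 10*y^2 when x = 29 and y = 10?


x^2 - d*y^2
= 29^2 - 10*10^2
= 841 - 1000
= -159

-159


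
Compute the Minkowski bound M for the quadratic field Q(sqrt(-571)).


d = -571, d mod 4 = 1, so disc(K) = d = -571; |disc(K)| = 571
Imaginary quadratic field, so n = 2, s = r2 = 1, r1 = 0
M = (n!/n^n) * (4/pi)^s * sqrt(|disc(K)|) = (2!/2^2) * (4/pi)^1 * sqrt(571)
= 0.5 * 1.273240 * 23.895606
= 15.2124

15.2124


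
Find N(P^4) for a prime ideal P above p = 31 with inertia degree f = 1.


N(P^a) = p^(a*f)
= 31^(4*1)
= 31^4
= 923521

923521


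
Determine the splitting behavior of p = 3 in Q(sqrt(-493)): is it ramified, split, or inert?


K = Q(sqrt(-493)). Since d mod 4 = 3, disc(K) = -1972.
Check p | disc: -1972 mod 3 = 2.
p does not divide disc. Compute Legendre symbol (d/p):
2^((3-1)/2) mod 3 = -1
(d/p) = -1, so p is inert: (p) stays prime with e=1, f=2, g=1.
Therefore p is inert.

inert


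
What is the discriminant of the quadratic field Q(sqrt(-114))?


For K = Q(sqrt(d)) with d squarefree: disc(K) = d if d = 1 mod 4, and disc(K) = 4d if d = 2 or 3 mod 4.
Here d = -114, and d mod 4 = 2.
d = 2 mod 4, not 1 (O_K = Z[sqrt(d)]), so disc(K) = 4d = 4 * (-114) = -456

-456


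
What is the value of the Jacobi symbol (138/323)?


Compute (138/323) via quadratic reciprocity:
  pull out 2: (2/323) = -1  (since 323 mod 8 = 3)
  reciprocity: (69/323) -> +(323/69)
  reduce: (47/69)
  reciprocity: (47/69) -> +(69/47)
  reduce: (22/47)
  pull out 2: (2/47) = +1  (since 47 mod 8 = 7)
  reciprocity: (11/47) -> -(47/11)
  reduce: (3/11)
  reciprocity: (3/11) -> -(11/3)
  reduce: (2/3)
  pull out 2: (2/3) = -1  (since 3 mod 8 = 3)
  (1/3) = 1
Product of signs = 1

1


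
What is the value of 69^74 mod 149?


p = 149 is prime and the exponent is (p-1)/2 = 74, so by Euler's criterion 69^74 = (69/149) = +1 or -1 mod 149.
Compute by square-and-multiply:
  74 = 64 + 8 + 2 (binary 1001010)
  Repeated squaring mod 149: 69^1 = 69, 69^2 = 142, 69^4 = 49, 69^8 = 17, 69^16 = 140, 69^32 = 81, 69^64 = 5
  69^74 = 69^64 * 69^8 * 69^2 = 5 * 17 * 142 mod 149
    5 * 17 = 85 = 85 mod 149
    85 * 142 = 12070 = 1 mod 149
  69^74 = 1 mod 149
Result 1: 69 is a quadratic residue mod 149.
69^74 mod 149 = 1

1


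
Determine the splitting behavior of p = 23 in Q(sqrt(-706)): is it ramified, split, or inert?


K = Q(sqrt(-706)). Since d mod 4 = 2, disc(K) = -2824.
Check p | disc: -2824 mod 23 = 5.
p does not divide disc. Compute Legendre symbol (d/p):
7^((23-1)/2) mod 23 = -1
(d/p) = -1, so p is inert: (p) stays prime with e=1, f=2, g=1.
Therefore p is inert.

inert


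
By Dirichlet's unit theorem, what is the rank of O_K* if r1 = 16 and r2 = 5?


By Dirichlet's unit theorem:
rank = r1 + r2 - 1
= 16 + 5 - 1
= 20

20


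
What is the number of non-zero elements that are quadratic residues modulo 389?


For prime p, the number of non-zero quadratic residues is (p-1)/2.
= (389-1)/2
= 194

194


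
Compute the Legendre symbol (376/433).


p = 433 is prime, so compute (376/433) with the reciprocity algorithm (Jacobi-symbol steps: pull out 2s via (2/n), flip via reciprocity, reduce):
  pull out 2: (2/433) = +1  (since 433 mod 8 = 1)
  pull out 2: (2/433) = +1  (since 433 mod 8 = 1)
  pull out 2: (2/433) = +1  (since 433 mod 8 = 1)
  reciprocity: (47/433) -> +(433/47)
  reduce: (10/47)
  pull out 2: (2/47) = +1  (since 47 mod 8 = 7)
  reciprocity: (5/47) -> +(47/5)
  reduce: (2/5)
  pull out 2: (2/5) = -1  (since 5 mod 8 = 5)
  (1/5) = 1
Product of signs = -1
(376/433) = -1

-1


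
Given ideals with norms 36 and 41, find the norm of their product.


N(IJ) = N(I) * N(J)
= 36 * 41
= 1476

1476


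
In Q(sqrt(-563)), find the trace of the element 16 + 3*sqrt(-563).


Tr(a + b*sqrt(d)) = (a + b*sqrt(d)) + (a - b*sqrt(d)) = 2a
= 2 * (16)
= 32

32


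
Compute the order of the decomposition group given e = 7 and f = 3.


|D_P| = e * f
= 7 * 3
= 21

21


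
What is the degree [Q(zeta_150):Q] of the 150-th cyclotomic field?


The degree equals Euler's totient phi(150).
150 = 2 * 3 * 5^2
phi(150) = 40

40


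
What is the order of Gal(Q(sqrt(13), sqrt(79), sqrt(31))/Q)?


The 3 square roots of distinct primes are multiplicatively independent over Q,
so [K:Q] = 2^3 and Gal(K/Q) is isomorphic to (Z/2Z)^3.
|Gal| = 2^3 = 8

8


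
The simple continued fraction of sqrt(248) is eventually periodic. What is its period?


Run the CF algorithm for sqrt(248).
a_0 = floor(sqrt(248)) = 15; set m_0=0, q_0=1.
Recurrence: m' = q*a - m,  q' = (d - m'^2)/q,  a' = floor((a_0 + m')/q').
  step 1: m=15, q=23, a=1
  step 2: m=8, q=8, a=2
  step 3: m=8, q=23, a=1
  step 4: m=15, q=1, a=30
a_4 = 2*a_0 = 30, so the period closes here.
sqrt(248) = [15; 1, 2, 1, 30]
Period length = 4

4


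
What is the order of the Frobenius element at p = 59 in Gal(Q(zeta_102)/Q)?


The Frobenius at p in Gal(Q(zeta_n)/Q) = (Z/nZ)* is the class of p, so its order is ord_102(59), the smallest k >= 1 with 59^k = 1 mod 102.
n = 102 = 2 * 3 * 17, phi(102) = 32; the order divides phi(n).
Divisors of 32: 1, 2, 4, 8, 16, 32
Repeated squaring mod 102: 59^1 = 59, 59^2 = 13, 59^4 = 67, 59^8 = 1, 59^16 = 1, 59^32 = 1
Test divisors in increasing order:
  k=1: 59^1 = 59 mod 102
  k=2: 59^2 = 13 mod 102
  k=4: 59^4 = 67 mod 102
  k=8: 59^8 = 1 mod 102  <- first divisor giving 1
Order = 8

8


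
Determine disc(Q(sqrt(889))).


For K = Q(sqrt(d)) with d squarefree: disc(K) = d if d = 1 mod 4, and disc(K) = 4d if d = 2 or 3 mod 4.
Here d = 889, and d mod 4 = 1.
d = 1 mod 4 (O_K = Z[(1+sqrt(d))/2]), so disc(K) = d = 889

889


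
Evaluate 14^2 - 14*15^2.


x^2 - d*y^2
= 14^2 - 14*15^2
= 196 - 3150
= -2954

-2954


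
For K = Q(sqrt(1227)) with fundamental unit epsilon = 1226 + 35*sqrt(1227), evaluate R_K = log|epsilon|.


epsilon = 1226 + 35*sqrt(1227)
= 2451.9996
R = ln(2451.9996)
= 7.8047

7.8047


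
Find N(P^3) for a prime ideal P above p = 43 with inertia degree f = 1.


N(P^a) = p^(a*f)
= 43^(3*1)
= 43^3
= 79507

79507


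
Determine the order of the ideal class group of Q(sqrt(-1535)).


K = Q(sqrt(-1535)). d mod 4 = 1, so D = disc(K) = d = -1535
h(K) equals the number of primitive reduced positive-definite forms (a, b, c) = a*x^2 + b*x*y + c*y^2 with b^2 - 4ac = D,
where reduced means |b| <= a <= c, with b >= 0 whenever |b| = a or a = c, and primitive means gcd(a, b, c) = 1.
Reduced forces 3a^2 <= |D| = 1535, so 1 <= a <= 22; b must have the parity of D, and c = (b^2 - D)/(4a) must be an integer >= a.
Enumerate a = 1..22, b in [-a, a]:
  a=1: (1, 1, 384)  [1]
  a=2: (2, -1, 192), (2, 1, 192)  [2]
  a=3: (3, -1, 128), (3, 1, 128)  [2]
  a=4: (4, -1, 96), (4, 1, 96)  [2]
  a=5: (5, 5, 78)  [1]
  a=6: (6, -5, 65), (6, -1, 64), (6, 1, 64), (6, 5, 65)  [4]
  a=7: none
  a=8: (8, -1, 48), (8, 1, 48)  [2]
  a=9: (9, -7, 44), (9, 7, 44)  [2]
  a=10: (10, -5, 39), (10, 5, 39)  [2]
  a=11: (11, -7, 36), (11, 7, 36)  [2]
  a=12: (12, -7, 33), (12, -1, 32), (12, 1, 32), (12, 7, 33)  [4]
  a=13: (13, -5, 30), (13, 5, 30)  [2]
  a=14: none
  a=15: (15, -5, 26), (15, 5, 26)  [2]
  a=16: (16, -1, 24), (16, 1, 24)  [2]
  a=17: none
  a=18: (18, -11, 23), (18, -7, 22), (18, 7, 22), (18, 11, 23)  [4]
  a=19: (19, -17, 24), (19, 17, 24)  [2]
  a=20: (20, -15, 22), (20, 15, 22)  [2]
  a=21..22: none
Total reduced forms: 1 + 2 + 2 + 2 + 1 + 4 + 2 + 2 + 2 + 2 + 4 + 2 + 2 + 2 + 4 + 2 + 2 = 38
h = 38

38


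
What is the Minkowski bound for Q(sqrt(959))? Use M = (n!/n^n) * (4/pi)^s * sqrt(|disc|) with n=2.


d = 959, d mod 4 = 3, so disc(K) = 4d = 3836; |disc(K)| = 3836
Real quadratic field, so n = 2, s = r2 = 0, r1 = 2
M = (n!/n^n) * (4/pi)^s * sqrt(|disc(K)|) = (2!/2^2) * (4/pi)^0 * sqrt(3836)
= 0.5 * 1.000000 * 61.935450
= 30.9677

30.9677


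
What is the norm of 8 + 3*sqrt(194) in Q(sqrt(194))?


N(a + b*sqrt(d)) = a^2 - d*b^2
= (8)^2 - (194)*(3)^2
= 64 - 1746
= -1682

-1682


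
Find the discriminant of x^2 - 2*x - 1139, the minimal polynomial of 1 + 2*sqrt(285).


The element 1 + 2*sqrt(285) has minimal polynomial:
x^2 - 2*x - 1139
Discriminant = (-2)^2 - 4*(-1139)
= 4 + 4556
= 4560

4560


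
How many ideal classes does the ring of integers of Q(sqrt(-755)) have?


K = Q(sqrt(-755)). d mod 4 = 1, so D = disc(K) = d = -755
h(K) equals the number of primitive reduced positive-definite forms (a, b, c) = a*x^2 + b*x*y + c*y^2 with b^2 - 4ac = D,
where reduced means |b| <= a <= c, with b >= 0 whenever |b| = a or a = c, and primitive means gcd(a, b, c) = 1.
Reduced forces 3a^2 <= |D| = 755, so 1 <= a <= 15; b must have the parity of D, and c = (b^2 - D)/(4a) must be an integer >= a.
Enumerate a = 1..15, b in [-a, a]:
  a=1: (1, 1, 189)  [1]
  a=2: none
  a=3: (3, -1, 63), (3, 1, 63)  [2]
  a=4: none
  a=5: (5, 5, 39)  [1]
  a=6: none
  a=7: (7, -1, 27), (7, 1, 27)  [2]
  a=8: none
  a=9: (9, -1, 21), (9, 1, 21)  [2]
  a=10: none
  a=11: (11, -9, 19), (11, 9, 19)  [2]
  a=12: none
  a=13: (13, -5, 15), (13, 5, 15)  [2]
  a=14..15: none
Total reduced forms: 1 + 2 + 1 + 2 + 2 + 2 + 2 = 12
h = 12

12


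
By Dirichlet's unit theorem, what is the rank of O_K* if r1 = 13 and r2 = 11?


By Dirichlet's unit theorem:
rank = r1 + r2 - 1
= 13 + 11 - 1
= 23

23


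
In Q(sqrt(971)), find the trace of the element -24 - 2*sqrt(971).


Tr(a + b*sqrt(d)) = (a + b*sqrt(d)) + (a - b*sqrt(d)) = 2a
= 2 * (-24)
= -48

-48


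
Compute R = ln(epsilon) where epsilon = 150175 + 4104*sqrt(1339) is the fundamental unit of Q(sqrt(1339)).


epsilon = 150175 + 4104*sqrt(1339)
= 300350.0000
R = ln(300350.0000)
= 12.6127

12.6127


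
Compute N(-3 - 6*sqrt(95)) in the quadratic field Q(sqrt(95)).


N(a + b*sqrt(d)) = a^2 - d*b^2
= (-3)^2 - (95)*(-6)^2
= 9 - 3420
= -3411

-3411


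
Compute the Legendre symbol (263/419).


p = 419 is prime, so compute (263/419) with the reciprocity algorithm (Jacobi-symbol steps: pull out 2s via (2/n), flip via reciprocity, reduce):
  reciprocity: (263/419) -> -(419/263)
  reduce: (156/263)
  pull out 2: (2/263) = +1  (since 263 mod 8 = 7)
  pull out 2: (2/263) = +1  (since 263 mod 8 = 7)
  reciprocity: (39/263) -> -(263/39)
  reduce: (29/39)
  reciprocity: (29/39) -> +(39/29)
  reduce: (10/29)
  pull out 2: (2/29) = -1  (since 29 mod 8 = 5)
  reciprocity: (5/29) -> +(29/5)
  reduce: (4/5)
  pull out 2: (2/5) = -1  (since 5 mod 8 = 5)
  pull out 2: (2/5) = -1  (since 5 mod 8 = 5)
  (1/5) = 1
Product of signs = -1
(263/419) = -1

-1


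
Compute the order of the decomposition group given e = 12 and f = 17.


|D_P| = e * f
= 12 * 17
= 204

204


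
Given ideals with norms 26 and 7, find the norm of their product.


N(IJ) = N(I) * N(J)
= 26 * 7
= 182

182


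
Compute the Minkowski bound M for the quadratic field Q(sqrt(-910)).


d = -910, d mod 4 = 2, so disc(K) = 4d = -3640; |disc(K)| = 3640
Imaginary quadratic field, so n = 2, s = r2 = 1, r1 = 0
M = (n!/n^n) * (4/pi)^s * sqrt(|disc(K)|) = (2!/2^2) * (4/pi)^1 * sqrt(3640)
= 0.5 * 1.273240 * 60.332413
= 38.4088

38.4088


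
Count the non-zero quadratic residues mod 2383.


For prime p, the number of non-zero quadratic residues is (p-1)/2.
= (2383-1)/2
= 1191

1191


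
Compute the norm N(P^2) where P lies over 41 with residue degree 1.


N(P^a) = p^(a*f)
= 41^(2*1)
= 41^2
= 1681

1681


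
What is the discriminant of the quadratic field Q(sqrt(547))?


For K = Q(sqrt(d)) with d squarefree: disc(K) = d if d = 1 mod 4, and disc(K) = 4d if d = 2 or 3 mod 4.
Here d = 547, and d mod 4 = 3.
d = 3 mod 4, not 1 (O_K = Z[sqrt(d)]), so disc(K) = 4d = 4 * (547) = 2188

2188


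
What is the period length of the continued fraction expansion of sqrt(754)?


Run the CF algorithm for sqrt(754).
a_0 = floor(sqrt(754)) = 27; set m_0=0, q_0=1.
Recurrence: m' = q*a - m,  q' = (d - m'^2)/q,  a' = floor((a_0 + m')/q').
  step 1: m=27, q=25, a=2
  step 2: m=23, q=9, a=5
  step 3: m=22, q=30, a=1
  step 4: m=8, q=23, a=1
  step 5: m=15, q=23, a=1
  step 6: m=8, q=30, a=1
  step 7: m=22, q=9, a=5
  step 8: m=23, q=25, a=2
  step 9: m=27, q=1, a=54
a_9 = 2*a_0 = 54, so the period closes here.
sqrt(754) = [27; 2, 5, 1, 1, 1, 1, 5, 2, 54]
Period length = 9

9


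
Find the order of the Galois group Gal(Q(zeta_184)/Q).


|Gal(Q(zeta_184)/Q)| = phi(184)
= 88

88


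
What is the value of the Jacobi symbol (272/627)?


Compute (272/627) via quadratic reciprocity:
  pull out 2: (2/627) = -1  (since 627 mod 8 = 3)
  pull out 2: (2/627) = -1  (since 627 mod 8 = 3)
  pull out 2: (2/627) = -1  (since 627 mod 8 = 3)
  pull out 2: (2/627) = -1  (since 627 mod 8 = 3)
  reciprocity: (17/627) -> +(627/17)
  reduce: (15/17)
  reciprocity: (15/17) -> +(17/15)
  reduce: (2/15)
  pull out 2: (2/15) = +1  (since 15 mod 8 = 7)
  (1/15) = 1
Product of signs = 1

1


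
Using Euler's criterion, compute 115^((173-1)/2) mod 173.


p = 173 is prime and the exponent is (p-1)/2 = 86, so by Euler's criterion 115^86 = (115/173) = +1 or -1 mod 173.
Compute by square-and-multiply:
  86 = 64 + 16 + 4 + 2 (binary 1010110)
  Repeated squaring mod 173: 115^1 = 115, 115^2 = 77, 115^4 = 47, 115^8 = 133, 115^16 = 43, 115^32 = 119, 115^64 = 148
  115^86 = 115^64 * 115^16 * 115^4 * 115^2 = 148 * 43 * 47 * 77 mod 173
    148 * 43 = 6364 = 136 mod 173
    136 * 47 = 6392 = 164 mod 173
    164 * 77 = 12628 = 172 mod 173
  115^86 = 172 mod 173
Result 172 = p - 1 = -1 mod 173: 115 is a quadratic non-residue mod 173. As a residue in [0, p-1] the value is 172.
115^86 mod 173 = 172

172


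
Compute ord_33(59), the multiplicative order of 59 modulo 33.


We want ord_33(59), the smallest k >= 1 with 59^k = 1 mod 33.
n = 33 = 3 * 11, phi(33) = 20; the order divides phi(n).
Divisors of 20: 1, 2, 4, 5, 10, 20
Repeated squaring mod 33: 59^1 = 26, 59^2 = 16, 59^4 = 25, 59^8 = 31, 59^16 = 4
Test divisors in increasing order:
  k=1: 59^1 = 26 mod 33
  k=2: 59^2 = 16 mod 33
  k=4: 59^4 = 25 mod 33
  k=5: 59^5 = 25 * 26 = 23 mod 33
  k=10: 59^10 = 31 * 16 = 1 mod 33  <- first divisor giving 1
Order = 10

10


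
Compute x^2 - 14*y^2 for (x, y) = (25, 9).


x^2 - d*y^2
= 25^2 - 14*9^2
= 625 - 1134
= -509

-509


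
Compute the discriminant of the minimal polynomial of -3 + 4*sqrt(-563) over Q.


The element -3 + 4*sqrt(-563) has minimal polynomial:
x^2 + 6*x + 9017
Discriminant = (6)^2 - 4*(9017)
= 36 - 36068
= -36032

-36032


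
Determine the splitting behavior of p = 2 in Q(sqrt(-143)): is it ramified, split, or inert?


K = Q(sqrt(-143)). Since d mod 4 = 1, disc(K) = -143.
Check p | disc: -143 mod 2 = 1.
p=2 does not divide disc (d is 1 mod 4). 2 splits iff d = 1 mod 8.
d mod 8 = 1, so (d/2) = 1.
(d/p) = 1, so p splits: (p) = P*P' with e=1, f=1, g=2.
Therefore p is split.

split


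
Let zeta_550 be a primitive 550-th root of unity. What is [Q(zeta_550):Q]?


The degree equals Euler's totient phi(550).
550 = 2 * 5^2 * 11
phi(550) = 200

200


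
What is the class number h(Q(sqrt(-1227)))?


K = Q(sqrt(-1227)). d mod 4 = 1, so D = disc(K) = d = -1227
h(K) equals the number of primitive reduced positive-definite forms (a, b, c) = a*x^2 + b*x*y + c*y^2 with b^2 - 4ac = D,
where reduced means |b| <= a <= c, with b >= 0 whenever |b| = a or a = c, and primitive means gcd(a, b, c) = 1.
Reduced forces 3a^2 <= |D| = 1227, so 1 <= a <= 20; b must have the parity of D, and c = (b^2 - D)/(4a) must be an integer >= a.
Enumerate a = 1..20, b in [-a, a]:
  a=1: (1, 1, 307)  [1]
  a=2: none
  a=3: (3, 3, 103)  [1]
  a=4..10: none
  a=11: (11, -7, 29), (11, 7, 29)  [2]
  a=12..20: none
Total reduced forms: 1 + 1 + 2 = 4
h = 4

4


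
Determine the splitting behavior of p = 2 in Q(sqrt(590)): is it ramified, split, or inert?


K = Q(sqrt(590)). Since d mod 4 = 2, disc(K) = 2360.
Check p | disc: 2360 mod 2 = 0.
p divides disc, so p ramifies: (p) = P^2 with e=2, f=1, g=1.
Therefore p is ramified.

ramified


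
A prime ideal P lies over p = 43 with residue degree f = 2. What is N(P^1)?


N(P^a) = p^(a*f)
= 43^(1*2)
= 43^2
= 1849

1849


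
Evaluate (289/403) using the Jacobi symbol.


Compute (289/403) via quadratic reciprocity:
  reciprocity: (289/403) -> +(403/289)
  reduce: (114/289)
  pull out 2: (2/289) = +1  (since 289 mod 8 = 1)
  reciprocity: (57/289) -> +(289/57)
  reduce: (4/57)
  pull out 2: (2/57) = +1  (since 57 mod 8 = 1)
  pull out 2: (2/57) = +1  (since 57 mod 8 = 1)
  (1/57) = 1
Product of signs = 1

1


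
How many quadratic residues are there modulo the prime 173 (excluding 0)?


For prime p, the number of non-zero quadratic residues is (p-1)/2.
= (173-1)/2
= 86

86


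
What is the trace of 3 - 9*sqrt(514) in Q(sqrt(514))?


Tr(a + b*sqrt(d)) = (a + b*sqrt(d)) + (a - b*sqrt(d)) = 2a
= 2 * (3)
= 6

6


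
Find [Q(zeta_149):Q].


The degree equals Euler's totient phi(149).
149 = 149
phi(149) = 148

148


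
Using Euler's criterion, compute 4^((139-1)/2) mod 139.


p = 139 is prime and the exponent is (p-1)/2 = 69, so by Euler's criterion 4^69 = (4/139) = +1 or -1 mod 139.
Compute by square-and-multiply:
  69 = 64 + 4 + 1 (binary 1000101)
  Repeated squaring mod 139: 4^1 = 4, 4^2 = 16, 4^4 = 117, 4^8 = 67, 4^16 = 41, 4^32 = 13, 4^64 = 30
  4^69 = 4^64 * 4^4 * 4^1 = 30 * 117 * 4 mod 139
    30 * 117 = 3510 = 35 mod 139
    35 * 4 = 140 = 1 mod 139
  4^69 = 1 mod 139
Result 1: 4 is a quadratic residue mod 139.
4^69 mod 139 = 1

1


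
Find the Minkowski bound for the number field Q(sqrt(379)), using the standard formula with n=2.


d = 379, d mod 4 = 3, so disc(K) = 4d = 1516; |disc(K)| = 1516
Real quadratic field, so n = 2, s = r2 = 0, r1 = 2
M = (n!/n^n) * (4/pi)^s * sqrt(|disc(K)|) = (2!/2^2) * (4/pi)^0 * sqrt(1516)
= 0.5 * 1.000000 * 38.935845
= 19.4679

19.4679


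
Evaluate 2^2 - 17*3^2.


x^2 - d*y^2
= 2^2 - 17*3^2
= 4 - 153
= -149

-149


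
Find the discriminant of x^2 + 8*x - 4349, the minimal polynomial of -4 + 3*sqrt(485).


The element -4 + 3*sqrt(485) has minimal polynomial:
x^2 + 8*x - 4349
Discriminant = (8)^2 - 4*(-4349)
= 64 + 17396
= 17460

17460


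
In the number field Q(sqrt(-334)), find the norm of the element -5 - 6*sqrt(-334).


N(a + b*sqrt(d)) = a^2 - d*b^2
= (-5)^2 - (-334)*(-6)^2
= 25 + 12024
= 12049

12049


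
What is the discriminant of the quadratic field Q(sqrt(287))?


For K = Q(sqrt(d)) with d squarefree: disc(K) = d if d = 1 mod 4, and disc(K) = 4d if d = 2 or 3 mod 4.
Here d = 287, and d mod 4 = 3.
d = 3 mod 4, not 1 (O_K = Z[sqrt(d)]), so disc(K) = 4d = 4 * (287) = 1148

1148


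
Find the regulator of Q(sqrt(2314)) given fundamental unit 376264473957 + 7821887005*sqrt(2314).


epsilon = 376264473957 + 7821887005*sqrt(2314)
= 7.5253e+11
R = ln(7.5253e+11)
= 27.3467

27.3467


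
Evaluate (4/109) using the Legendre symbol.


p = 109 is prime, so compute (4/109) with the reciprocity algorithm (Jacobi-symbol steps: pull out 2s via (2/n), flip via reciprocity, reduce):
  pull out 2: (2/109) = -1  (since 109 mod 8 = 5)
  pull out 2: (2/109) = -1  (since 109 mod 8 = 5)
  (1/109) = 1
Product of signs = 1
(4/109) = 1

1


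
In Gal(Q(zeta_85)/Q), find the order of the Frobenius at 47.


The Frobenius at p in Gal(Q(zeta_n)/Q) = (Z/nZ)* is the class of p, so its order is ord_85(47), the smallest k >= 1 with 47^k = 1 mod 85.
n = 85 = 5 * 17, phi(85) = 64; the order divides phi(n).
Divisors of 64: 1, 2, 4, 8, 16, 32, 64
Repeated squaring mod 85: 47^1 = 47, 47^2 = 84, 47^4 = 1, 47^8 = 1, 47^16 = 1, 47^32 = 1, 47^64 = 1
Test divisors in increasing order:
  k=1: 47^1 = 47 mod 85
  k=2: 47^2 = 84 mod 85
  k=4: 47^4 = 1 mod 85  <- first divisor giving 1
Order = 4

4


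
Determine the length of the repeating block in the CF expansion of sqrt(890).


Run the CF algorithm for sqrt(890).
a_0 = floor(sqrt(890)) = 29; set m_0=0, q_0=1.
Recurrence: m' = q*a - m,  q' = (d - m'^2)/q,  a' = floor((a_0 + m')/q').
  step 1: m=29, q=49, a=1
  step 2: m=20, q=10, a=4
  step 3: m=20, q=49, a=1
  step 4: m=29, q=1, a=58
a_4 = 2*a_0 = 58, so the period closes here.
sqrt(890) = [29; 1, 4, 1, 58]
Period length = 4

4


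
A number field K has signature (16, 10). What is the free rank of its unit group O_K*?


By Dirichlet's unit theorem:
rank = r1 + r2 - 1
= 16 + 10 - 1
= 25

25


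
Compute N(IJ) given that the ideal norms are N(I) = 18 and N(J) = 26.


N(IJ) = N(I) * N(J)
= 18 * 26
= 468

468
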